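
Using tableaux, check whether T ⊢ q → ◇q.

Tableau for the negation ¬(q → ◇q):
1. ¬(q → ◇q), w0
2. q, w0
3. ¬◇q, w0
4. ¬q, w0
Accessibility: w0Rw0
Branch closes: q and ¬q both at w0.
All branches of the negation close; one closing branch shown above.

Valid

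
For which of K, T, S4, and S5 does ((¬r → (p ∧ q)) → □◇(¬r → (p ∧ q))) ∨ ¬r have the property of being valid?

S4-tableau for the negation ¬(((¬r → (p ∧ q)) → □◇(¬r → (p ∧ q))) ∨ ¬r):
1. ¬(((¬r → (p ∧ q)) → □◇(¬r → (p ∧ q))) ∨ ¬r), u
2. ¬((¬r → (p ∧ q)) → □◇(¬r → (p ∧ q))), u   [¬∨-rule on 1]
3. r, u   [¬∨-rule on 1]
4. ¬r → (p ∧ q), u   [¬→-rule on 2]
5. ¬□◇(¬r → (p ∧ q)), u   [¬→-rule on 2]
6. p ∧ q, u   [→-rule on 4 (branches; this branch)]
7. p, u   [∧-rule on 6]
8. q, u   [∧-rule on 6]
9. ¬◇(¬r → (p ∧ q)), v   [¬□-rule on 5: fresh world v, uRv]
10. ¬(¬r → (p ∧ q)), v   [¬◇-rule on 9 via vRv]
11. ¬r, v   [¬→-rule on 10]
12. ¬(p ∧ q), v   [¬→-rule on 10]
13. ¬q, v   [¬∧-rule on 12 (branches; this branch)]
Accessibility: uRu, uRv, vRv
Complete open branch: countermodel on an S4-frame, so not valid in S4, nor in K, T (the same frame is also a K-frame and a T-frame).
S5-tableau for the negation ¬(((¬r → (p ∧ q)) → □◇(¬r → (p ∧ q))) ∨ ¬r):
1. ¬(((¬r → (p ∧ q)) → □◇(¬r → (p ∧ q))) ∨ ¬r), u
2. ¬((¬r → (p ∧ q)) → □◇(¬r → (p ∧ q))), u   [¬∨-rule on 1]
3. r, u   [¬∨-rule on 1]
4. ¬r → (p ∧ q), u   [¬→-rule on 2]
5. ¬□◇(¬r → (p ∧ q)), u   [¬→-rule on 2]
6. p ∧ q, u   [→-rule on 4 (branches; this branch)]
7. p, u   [∧-rule on 6]
8. q, u   [∧-rule on 6]
9. ¬◇(¬r → (p ∧ q)), v   [¬□-rule on 5: fresh world v, uRv]
10. ¬(¬r → (p ∧ q)), u   [¬◇-rule on 9 via vRu]
11. ¬r, u   [¬→-rule on 10]
12. ¬(p ∧ q), u   [¬→-rule on 10]
Accessibility: uRu, uRv, vRu, vRv
Branch closes: r and ¬r both at u.
Every branch closes (one shown): valid in S5.

S5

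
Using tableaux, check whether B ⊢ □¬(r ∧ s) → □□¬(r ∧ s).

Not valid

Tableau for the negation ¬(□¬(r ∧ s) → □□¬(r ∧ s)):
1. ¬(□¬(r ∧ s) → □□¬(r ∧ s)), u
2. □¬(r ∧ s), u
3. ¬□□¬(r ∧ s), u
4. ¬(r ∧ s), u
5. ¬s, u
6. ¬□¬(r ∧ s), v
7. ¬(r ∧ s), v
8. ¬s, v
9. r ∧ s, w
10. r, w
11. s, w
Accessibility: uRu, uRv, vRu, vRv, vRw, wRv, wRw
The negation has an open branch (countermodel exists).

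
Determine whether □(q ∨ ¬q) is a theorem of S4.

Tableau for the negation ¬□(q ∨ ¬q):
1. ¬□(q ∨ ¬q), w0
2. ¬(q ∨ ¬q), w1   [¬□-rule on 1: fresh world w1, w0Rw1]
3. ¬q, w1   [¬∨-rule on 2]
4. q, w1   [¬∨-rule on 2]
Accessibility: w0Rw0, w0Rw1, w1Rw1
Branch closes: q and ¬q both at w1.
Every branch of the negation's tableau closes; the branch above is one of them.

Yes, valid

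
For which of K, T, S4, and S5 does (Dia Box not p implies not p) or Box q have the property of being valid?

S5

S5-tableau for the negation not ((Dia Box not p implies not p) or Box q):
1. not ((Dia Box not p implies not p) or Box q), 0
2. not (Dia Box not p implies not p), 0
3. not Box q, 0
4. Dia Box not p, 0
5. p, 0
6. not q, 1
7. Box not p, 2
8. not p, 0
Accessibility: 0R0, 0R1, 0R2, 1R0, 1R1, 1R2, 2R0, 2R1, 2R2
Branch closes: p and not p both at 0.
Every branch closes (one shown): valid in S5.
S4-tableau for the negation not ((Dia Box not p implies not p) or Box q):
1. not ((Dia Box not p implies not p) or Box q), 0
2. not (Dia Box not p implies not p), 0
3. not Box q, 0
4. Dia Box not p, 0
5. p, 0
6. not q, 1
7. Box not p, 2
8. not p, 2
Accessibility: 0R0, 0R1, 0R2, 1R1, 2R2
Complete open branch: countermodel on an S4-frame, so not valid in S4, nor in K, T (the same frame is also a K-frame and a T-frame).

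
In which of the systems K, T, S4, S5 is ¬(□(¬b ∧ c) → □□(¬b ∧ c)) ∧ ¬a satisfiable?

S4-tableau for the formula:
1. ¬(□(¬b ∧ c) → □□(¬b ∧ c)) ∧ ¬a, u
2. ¬(□(¬b ∧ c) → □□(¬b ∧ c)), u
3. ¬a, u
4. □(¬b ∧ c), u
5. ¬□□(¬b ∧ c), u
6. ¬b ∧ c, u
7. ¬b, u
8. c, u
9. ¬□(¬b ∧ c), v
10. ¬b ∧ c, v
11. ¬b, v
12. c, v
13. ¬(¬b ∧ c), w
14. ¬b ∧ c, w
15. ¬b, w
16. c, w
17. ¬c, w
Accessibility: uRu, uRv, uRw, vRv, vRw, wRw
Branch closes: c and ¬c both at w.
Every branch closes (one shown): unsatisfiable in S4, hence also in S5 (every S5-frame is an S4-frame).
T-tableau for the formula:
1. ¬(□(¬b ∧ c) → □□(¬b ∧ c)) ∧ ¬a, u
2. ¬(□(¬b ∧ c) → □□(¬b ∧ c)), u
3. ¬a, u
4. □(¬b ∧ c), u
5. ¬□□(¬b ∧ c), u
6. ¬b ∧ c, u
7. ¬b, u
8. c, u
9. ¬□(¬b ∧ c), v
10. ¬b ∧ c, v
11. ¬b, v
12. c, v
13. ¬(¬b ∧ c), w
14. ¬c, w
Accessibility: uRu, uRv, vRv, vRw, wRw
Complete open branch: satisfiable in T, hence also in K (this T-model is also a K-model).

K, T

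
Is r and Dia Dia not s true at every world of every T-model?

Invalid (countermodel exists)

Tableau for the negation not (r and Dia Dia not s):
1. not (r and Dia Dia not s), w0
2. not Dia Dia not s, w0
3. not Dia not s, w0
4. s, w0
Accessibility: w0Rw0
The negation has an open branch (countermodel exists).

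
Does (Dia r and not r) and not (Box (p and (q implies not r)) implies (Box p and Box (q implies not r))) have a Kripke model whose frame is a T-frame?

Unsatisfiable

1. (Dia r and not r) and not (Box (p and (q implies not r)) implies (Box p and Box (q implies not r))), w0
2. Dia r and not r, w0   [and-rule on 1]
3. not (Box (p and (q implies not r)) implies (Box p and Box (q implies not r))), w0   [and-rule on 1]
4. Dia r, w0   [and-rule on 2]
5. not r, w0   [and-rule on 2]
6. Box (p and (q implies not r)), w0   [neg-implies-rule on 3]
7. not (Box p and Box (q implies not r)), w0   [neg-implies-rule on 3]
8. p and (q implies not r), w0   [Box-rule on 6 via w0Rw0]
9. p, w0   [and-rule on 8]
10. q implies not r, w0   [and-rule on 8]
11. not Box (q implies not r), w0   [neg-and-rule on 7 (branches; this branch)]
12. r, w1   [Dia-rule on 4: fresh world w1, w0Rw1]
13. p and (q implies not r), w1   [Box-rule on 6 via w0Rw1]
14. p, w1   [and-rule on 13]
15. q implies not r, w1   [and-rule on 13]
16. not q, w1   [implies-rule on 15 (branches; this branch)]
17. not (q implies not r), w2   [neg-Box-rule on 11: fresh world w2, w0Rw2]
18. q, w2   [neg-implies-rule on 17]
19. r, w2   [neg-implies-rule on 17]
20. p and (q implies not r), w2   [Box-rule on 6 via w0Rw2]
21. p, w2   [and-rule on 20]
22. q implies not r, w2   [and-rule on 20]
23. not r, w2   [implies-rule on 22 (branches; this branch)]
Accessibility: w0Rw0, w0Rw1, w0Rw2, w1Rw1, w2Rw2
Branch closes: r and not r both at w2.
Every branch closes; the branch above is one of them.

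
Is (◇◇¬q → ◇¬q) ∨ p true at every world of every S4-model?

Valid

Tableau for the negation ¬((◇◇¬q → ◇¬q) ∨ p):
1. ¬((◇◇¬q → ◇¬q) ∨ p), 0
2. ¬(◇◇¬q → ◇¬q), 0
3. ¬p, 0
4. ◇◇¬q, 0
5. ¬◇¬q, 0
6. q, 0
7. ◇¬q, 1
8. q, 1
9. ¬q, 2
10. q, 2
Accessibility: 0R0, 0R1, 0R2, 1R1, 1R2, 2R2
Branch closes: q and ¬q both at 2.
All branches of the negation close; one closing branch shown above.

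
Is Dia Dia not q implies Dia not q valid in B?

Not valid

Tableau for the negation not (Dia Dia not q implies Dia not q):
1. not (Dia Dia not q implies Dia not q), 0
2. Dia Dia not q, 0   [neg-implies-rule on 1]
3. not Dia not q, 0   [neg-implies-rule on 1]
4. q, 0   [neg-Dia-rule on 3 via 0R0]
5. Dia not q, 1   [Dia-rule on 2: fresh world 1, 0R1]
6. q, 1   [neg-Dia-rule on 3 via 0R1]
7. not q, 2   [Dia-rule on 5: fresh world 2, 1R2]
Accessibility: 0R0, 0R1, 1R0, 1R1, 1R2, 2R1, 2R2
The negation has an open branch (countermodel exists).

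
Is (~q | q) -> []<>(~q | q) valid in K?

Tableau for the negation ~((~q | q) -> []<>(~q | q)):
1. ~((~q | q) -> []<>(~q | q)), u
2. ~q | q, u
3. ~[]<>(~q | q), u
4. q, u
5. ~<>(~q | q), v
Accessibility: uRv
The negation has an open branch (countermodel exists).

No, not valid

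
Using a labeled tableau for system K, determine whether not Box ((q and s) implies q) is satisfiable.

1. not Box ((q and s) implies q), u
2. not ((q and s) implies q), v   [neg-Box-rule on 1: fresh world v, uRv]
3. q and s, v   [neg-implies-rule on 2]
4. not q, v   [neg-implies-rule on 2]
5. q, v   [and-rule on 3]
6. s, v   [and-rule on 3]
Accessibility: uRv
Branch closes: q and not q both at v.
(One branch shown.) All branches close.

Unsatisfiable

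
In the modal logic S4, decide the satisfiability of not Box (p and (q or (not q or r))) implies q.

Satisfiable

1. not Box (p and (q or (not q or r))) implies q, w0
2. q, w0
Accessibility: w0Rw0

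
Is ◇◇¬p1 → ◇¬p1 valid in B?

Invalid (countermodel exists)

Tableau for the negation ¬(◇◇¬p1 → ◇¬p1):
1. ¬(◇◇¬p1 → ◇¬p1), 0
2. ◇◇¬p1, 0
3. ¬◇¬p1, 0
4. p1, 0
5. ◇¬p1, 1
6. p1, 1
7. ¬p1, 2
Accessibility: 0R0, 0R1, 1R0, 1R1, 1R2, 2R1, 2R2
The negation has an open branch (countermodel exists).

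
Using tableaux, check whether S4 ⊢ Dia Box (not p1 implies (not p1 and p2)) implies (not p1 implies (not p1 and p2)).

Tableau for the negation not (Dia Box (not p1 implies (not p1 and p2)) implies (not p1 implies (not p1 and p2))):
1. not (Dia Box (not p1 implies (not p1 and p2)) implies (not p1 implies (not p1 and p2))), w0
2. Dia Box (not p1 implies (not p1 and p2)), w0
3. not (not p1 implies (not p1 and p2)), w0
4. not p1, w0
5. not (not p1 and p2), w0
6. not p2, w0
7. Box (not p1 implies (not p1 and p2)), w1
8. not p1 implies (not p1 and p2), w1
9. not p1 and p2, w1
10. not p1, w1
11. p2, w1
Accessibility: w0Rw0, w0Rw1, w1Rw1
The negation has an open branch (countermodel exists).

No, not valid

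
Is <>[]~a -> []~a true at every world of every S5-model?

Tableau for the negation ~(<>[]~a -> []~a):
1. ~(<>[]~a -> []~a), u
2. <>[]~a, u   [~->-rule on 1]
3. ~[]~a, u   [~->-rule on 1]
4. []~a, v   [<>-rule on 2: fresh world v, uRv]
5. ~a, u   [[]-rule on 4 via vRu]
6. ~a, v   [[]-rule on 4 via vRv]
7. a, w   [~[]-rule on 3: fresh world w, uRw]
8. ~a, w   [[]-rule on 4 via vRw]
Accessibility: uRu, uRv, uRw, vRu, vRv, vRw, wRu, wRv, wRw
Branch closes: a and ~a both at w.
All branches of the negation close; one closing branch shown above.

Valid in S5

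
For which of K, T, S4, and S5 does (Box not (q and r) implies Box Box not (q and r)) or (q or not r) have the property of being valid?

S4-tableau for the negation not ((Box not (q and r) implies Box Box not (q and r)) or (q or not r)):
1. not ((Box not (q and r) implies Box Box not (q and r)) or (q or not r)), 0
2. not (Box not (q and r) implies Box Box not (q and r)), 0   [neg-or-rule on 1]
3. not (q or not r), 0   [neg-or-rule on 1]
4. Box not (q and r), 0   [neg-implies-rule on 2]
5. not Box Box not (q and r), 0   [neg-implies-rule on 2]
6. not q, 0   [neg-or-rule on 3]
7. r, 0   [neg-or-rule on 3]
8. not (q and r), 0   [Box-rule on 4 via 0R0]
9. not Box not (q and r), 1   [neg-Box-rule on 5: fresh world 1, 0R1]
10. not (q and r), 1   [Box-rule on 4 via 0R1]
11. not r, 1   [neg-and-rule on 10 (branches; this branch)]
12. q and r, 2   [neg-Box-rule on 9: fresh world 2, 1R2]
13. q, 2   [and-rule on 12]
14. r, 2   [and-rule on 12]
15. not (q and r), 2   [Box-rule on 4 via 0R2]
16. not r, 2   [neg-and-rule on 15 (branches; this branch)]
Accessibility: 0R0, 0R1, 0R2, 1R1, 1R2, 2R2
Branch closes: r and not r both at 2.
Every branch closes (one shown): valid in S4, hence also in S5 (every theorem of S4 is a theorem of S5).
T-tableau for the negation not ((Box not (q and r) implies Box Box not (q and r)) or (q or not r)):
1. not ((Box not (q and r) implies Box Box not (q and r)) or (q or not r)), 0
2. not (Box not (q and r) implies Box Box not (q and r)), 0   [neg-or-rule on 1]
3. not (q or not r), 0   [neg-or-rule on 1]
4. Box not (q and r), 0   [neg-implies-rule on 2]
5. not Box Box not (q and r), 0   [neg-implies-rule on 2]
6. not q, 0   [neg-or-rule on 3]
7. r, 0   [neg-or-rule on 3]
8. not (q and r), 0   [Box-rule on 4 via 0R0]
9. not Box not (q and r), 1   [neg-Box-rule on 5: fresh world 1, 0R1]
10. not (q and r), 1   [Box-rule on 4 via 0R1]
11. not r, 1   [neg-and-rule on 10 (branches; this branch)]
12. q and r, 2   [neg-Box-rule on 9: fresh world 2, 1R2]
13. q, 2   [and-rule on 12]
14. r, 2   [and-rule on 12]
Accessibility: 0R0, 0R1, 1R1, 1R2, 2R2
Complete open branch: countermodel on a T-frame, so not valid in T, nor in K (the same frame is also a K-frame).

S4, S5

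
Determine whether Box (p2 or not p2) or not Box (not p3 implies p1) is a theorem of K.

Tableau for the negation not (Box (p2 or not p2) or not Box (not p3 implies p1)):
1. not (Box (p2 or not p2) or not Box (not p3 implies p1)), 0
2. not Box (p2 or not p2), 0   [neg-or-rule on 1]
3. Box (not p3 implies p1), 0   [neg-or-rule on 1]
4. not (p2 or not p2), 1   [neg-Box-rule on 2: fresh world 1, 0R1]
5. not p2, 1   [neg-or-rule on 4]
6. p2, 1   [neg-or-rule on 4]
Accessibility: 0R1
Branch closes: p2 and not p2 both at 1.
All branches of the negation close; one closing branch shown above.

Valid in K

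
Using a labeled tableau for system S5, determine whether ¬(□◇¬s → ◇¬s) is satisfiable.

1. ¬(□◇¬s → ◇¬s), u
2. □◇¬s, u   [¬→-rule on 1]
3. ¬◇¬s, u   [¬→-rule on 1]
4. ◇¬s, u   [□-rule on 2 via uRu]
5. s, u   [¬◇-rule on 3 via uRu]
6. ¬s, v   [◇-rule on 4: fresh world v, uRv]
7. ◇¬s, v   [□-rule on 2 via uRv]
8. s, v   [¬◇-rule on 3 via uRv]
Accessibility: uRu, uRv, vRu, vRv
Branch closes: s and ¬s both at v.
(One branch shown.) All branches close.

Unsatisfiable (every branch closes)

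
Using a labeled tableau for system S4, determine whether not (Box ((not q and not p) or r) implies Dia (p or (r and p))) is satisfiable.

Satisfiable

1. not (Box ((not q and not p) or r) implies Dia (p or (r and p))), 0
2. Box ((not q and not p) or r), 0   [neg-implies-rule on 1]
3. not Dia (p or (r and p)), 0   [neg-implies-rule on 1]
4. (not q and not p) or r, 0   [Box-rule on 2 via 0R0]
5. not (p or (r and p)), 0   [neg-Dia-rule on 3 via 0R0]
6. not p, 0   [neg-or-rule on 5]
7. not (r and p), 0   [neg-or-rule on 5]
8. r, 0   [or-rule on 4 (branches; this branch)]
Accessibility: 0R0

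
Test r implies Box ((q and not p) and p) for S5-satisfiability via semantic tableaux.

Satisfiable (open branch found)

1. r implies Box ((q and not p) and p), u
2. not r, u
Accessibility: uRu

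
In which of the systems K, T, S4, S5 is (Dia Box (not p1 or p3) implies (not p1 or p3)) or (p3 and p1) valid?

S5

S4-tableau for the negation not ((Dia Box (not p1 or p3) implies (not p1 or p3)) or (p3 and p1)):
1. not ((Dia Box (not p1 or p3) implies (not p1 or p3)) or (p3 and p1)), u
2. not (Dia Box (not p1 or p3) implies (not p1 or p3)), u   [neg-or-rule on 1]
3. not (p3 and p1), u   [neg-or-rule on 1]
4. Dia Box (not p1 or p3), u   [neg-implies-rule on 2]
5. not (not p1 or p3), u   [neg-implies-rule on 2]
6. p1, u   [neg-or-rule on 5]
7. not p3, u   [neg-or-rule on 5]
8. Box (not p1 or p3), v   [Dia-rule on 4: fresh world v, uRv]
9. not p1 or p3, v   [Box-rule on 8 via vRv]
10. p3, v   [or-rule on 9 (branches; this branch)]
Accessibility: uRu, uRv, vRv
Complete open branch: countermodel on an S4-frame, so not valid in S4, nor in K, T (the same frame is also a K-frame and a T-frame).
S5-tableau for the negation not ((Dia Box (not p1 or p3) implies (not p1 or p3)) or (p3 and p1)):
1. not ((Dia Box (not p1 or p3) implies (not p1 or p3)) or (p3 and p1)), u
2. not (Dia Box (not p1 or p3) implies (not p1 or p3)), u   [neg-or-rule on 1]
3. not (p3 and p1), u   [neg-or-rule on 1]
4. Dia Box (not p1 or p3), u   [neg-implies-rule on 2]
5. not (not p1 or p3), u   [neg-implies-rule on 2]
6. p1, u   [neg-or-rule on 5]
7. not p3, u   [neg-or-rule on 5]
8. Box (not p1 or p3), v   [Dia-rule on 4: fresh world v, uRv]
9. not p1 or p3, u   [Box-rule on 8 via vRu]
10. not p1 or p3, v   [Box-rule on 8 via vRv]
11. p3, u   [or-rule on 9 (branches; this branch)]
Accessibility: uRu, uRv, vRu, vRv
Branch closes: p3 and not p3 both at u.
Every branch closes (one shown): valid in S5.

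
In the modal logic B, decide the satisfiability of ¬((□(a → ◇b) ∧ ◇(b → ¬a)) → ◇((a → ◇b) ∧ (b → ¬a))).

1. ¬((□(a → ◇b) ∧ ◇(b → ¬a)) → ◇((a → ◇b) ∧ (b → ¬a))), w0
2. □(a → ◇b) ∧ ◇(b → ¬a), w0   [¬→-rule on 1]
3. ¬◇((a → ◇b) ∧ (b → ¬a)), w0   [¬→-rule on 1]
4. □(a → ◇b), w0   [∧-rule on 2]
5. ◇(b → ¬a), w0   [∧-rule on 2]
6. ¬((a → ◇b) ∧ (b → ¬a)), w0   [¬◇-rule on 3 via w0Rw0]
7. a → ◇b, w0   [□-rule on 4 via w0Rw0]
8. ¬(a → ◇b), w0   [¬∧-rule on 6 (branches; this branch)]
9. a, w0   [¬→-rule on 8]
10. ¬◇b, w0   [¬→-rule on 8]
11. ¬b, w0   [¬◇-rule on 10 via w0Rw0]
12. ◇b, w0   [→-rule on 7 (branches; this branch)]
13. b → ¬a, w1   [◇-rule on 5: fresh world w1, w0Rw1]
14. ¬((a → ◇b) ∧ (b → ¬a)), w1   [¬◇-rule on 3 via w0Rw1]
15. a → ◇b, w1   [□-rule on 4 via w0Rw1]
16. ¬b, w1   [¬◇-rule on 10 via w0Rw1]
17. ¬(a → ◇b), w1   [¬∧-rule on 14 (branches; this branch)]
18. a, w1   [¬→-rule on 17]
19. ¬◇b, w1   [¬→-rule on 17]
20. ◇b, w1   [→-rule on 15 (branches; this branch)]
21. b, w2   [◇-rule on 12: fresh world w2, w0Rw2]
22. ¬((a → ◇b) ∧ (b → ¬a)), w2   [¬◇-rule on 3 via w0Rw2]
23. a → ◇b, w2   [□-rule on 4 via w0Rw2]
24. ¬b, w2   [¬◇-rule on 10 via w0Rw2]
Accessibility: w0Rw0, w0Rw1, w0Rw2, w1Rw0, w1Rw1, w2Rw0, w2Rw2
Branch closes: b and ¬b both at w2.
Every branch closes; the branch above is one of them.

Unsatisfiable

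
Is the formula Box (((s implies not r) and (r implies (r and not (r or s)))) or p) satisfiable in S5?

Yes, satisfiable

1. Box (((s implies not r) and (r implies (r and not (r or s)))) or p), w0
2. ((s implies not r) and (r implies (r and not (r or s)))) or p, w0
3. p, w0
Accessibility: w0Rw0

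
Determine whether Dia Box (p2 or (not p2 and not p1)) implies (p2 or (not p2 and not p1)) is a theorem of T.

Tableau for the negation not (Dia Box (p2 or (not p2 and not p1)) implies (p2 or (not p2 and not p1))):
1. not (Dia Box (p2 or (not p2 and not p1)) implies (p2 or (not p2 and not p1))), 0
2. Dia Box (p2 or (not p2 and not p1)), 0
3. not (p2 or (not p2 and not p1)), 0
4. not p2, 0
5. not (not p2 and not p1), 0
6. p1, 0
7. Box (p2 or (not p2 and not p1)), 1
8. p2 or (not p2 and not p1), 1
9. not p2 and not p1, 1
10. not p2, 1
11. not p1, 1
Accessibility: 0R0, 0R1, 1R1
The negation has an open branch (countermodel exists).

Not valid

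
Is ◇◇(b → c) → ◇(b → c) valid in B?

Tableau for the negation ¬(◇◇(b → c) → ◇(b → c)):
1. ¬(◇◇(b → c) → ◇(b → c)), 0
2. ◇◇(b → c), 0   [¬→-rule on 1]
3. ¬◇(b → c), 0   [¬→-rule on 1]
4. ¬(b → c), 0   [¬◇-rule on 3 via 0R0]
5. b, 0   [¬→-rule on 4]
6. ¬c, 0   [¬→-rule on 4]
7. ◇(b → c), 1   [◇-rule on 2: fresh world 1, 0R1]
8. ¬(b → c), 1   [¬◇-rule on 3 via 0R1]
9. b, 1   [¬→-rule on 8]
10. ¬c, 1   [¬→-rule on 8]
11. b → c, 2   [◇-rule on 7: fresh world 2, 1R2]
12. c, 2   [→-rule on 11 (branches; this branch)]
Accessibility: 0R0, 0R1, 1R0, 1R1, 1R2, 2R1, 2R2
The negation has an open branch (countermodel exists).

Invalid (countermodel exists)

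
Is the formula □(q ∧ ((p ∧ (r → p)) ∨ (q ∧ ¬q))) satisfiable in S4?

Satisfiable

1. □(q ∧ ((p ∧ (r → p)) ∨ (q ∧ ¬q))), u
2. q ∧ ((p ∧ (r → p)) ∨ (q ∧ ¬q)), u
3. q, u
4. (p ∧ (r → p)) ∨ (q ∧ ¬q), u
5. p ∧ (r → p), u
6. p, u
7. r → p, u
Accessibility: uRu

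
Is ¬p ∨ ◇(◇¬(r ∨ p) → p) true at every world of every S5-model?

Tableau for the negation ¬(¬p ∨ ◇(◇¬(r ∨ p) → p)):
1. ¬(¬p ∨ ◇(◇¬(r ∨ p) → p)), u
2. p, u
3. ¬◇(◇¬(r ∨ p) → p), u
4. ¬(◇¬(r ∨ p) → p), u
5. ◇¬(r ∨ p), u
6. ¬p, u
Accessibility: uRu
Branch closes: p and ¬p both at u.
Every branch of the negation's tableau closes; the branch above is one of them.

Yes, valid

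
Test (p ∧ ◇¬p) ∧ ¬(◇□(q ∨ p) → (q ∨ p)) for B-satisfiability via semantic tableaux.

1. (p ∧ ◇¬p) ∧ ¬(◇□(q ∨ p) → (q ∨ p)), u
2. p ∧ ◇¬p, u
3. ¬(◇□(q ∨ p) → (q ∨ p)), u
4. p, u
5. ◇¬p, u
6. ◇□(q ∨ p), u
7. ¬(q ∨ p), u
8. ¬q, u
9. ¬p, u
Accessibility: uRu
Branch closes: p and ¬p both at u.
All branches of the tableau close; one closing branch shown above.

Unsatisfiable (every branch closes)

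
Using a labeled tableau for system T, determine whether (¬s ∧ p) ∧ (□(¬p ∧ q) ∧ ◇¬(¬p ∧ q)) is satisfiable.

1. (¬s ∧ p) ∧ (□(¬p ∧ q) ∧ ◇¬(¬p ∧ q)), w0
2. ¬s ∧ p, w0   [∧-rule on 1]
3. □(¬p ∧ q) ∧ ◇¬(¬p ∧ q), w0   [∧-rule on 1]
4. ¬s, w0   [∧-rule on 2]
5. p, w0   [∧-rule on 2]
6. □(¬p ∧ q), w0   [∧-rule on 3]
7. ◇¬(¬p ∧ q), w0   [∧-rule on 3]
8. ¬p ∧ q, w0   [□-rule on 6 via w0Rw0]
9. ¬p, w0   [∧-rule on 8]
10. q, w0   [∧-rule on 8]
Accessibility: w0Rw0
Branch closes: p and ¬p both at w0.
All branches of the tableau close; one closing branch shown above.

Unsatisfiable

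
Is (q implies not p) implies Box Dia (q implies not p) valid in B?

Valid

Tableau for the negation not ((q implies not p) implies Box Dia (q implies not p)):
1. not ((q implies not p) implies Box Dia (q implies not p)), w0
2. q implies not p, w0   [neg-implies-rule on 1]
3. not Box Dia (q implies not p), w0   [neg-implies-rule on 1]
4. not p, w0   [implies-rule on 2 (branches; this branch)]
5. not Dia (q implies not p), w1   [neg-Box-rule on 3: fresh world w1, w0Rw1]
6. not (q implies not p), w0   [neg-Dia-rule on 5 via w1Rw0]
7. q, w0   [neg-implies-rule on 6]
8. p, w0   [neg-implies-rule on 6]
Accessibility: w0Rw0, w0Rw1, w1Rw0, w1Rw1
Branch closes: p and not p both at w0.
All branches of the negation close; one closing branch shown above.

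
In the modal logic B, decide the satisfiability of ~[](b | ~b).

1. ~[](b | ~b), 0
2. ~(b | ~b), 1
3. ~b, 1
4. b, 1
Accessibility: 0R0, 0R1, 1R0, 1R1
Branch closes: b and ~b both at 1.
Every branch closes; the branch above is one of them.

No, unsatisfiable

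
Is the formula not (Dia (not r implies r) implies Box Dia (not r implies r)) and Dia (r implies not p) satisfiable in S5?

1. not (Dia (not r implies r) implies Box Dia (not r implies r)) and Dia (r implies not p), u
2. not (Dia (not r implies r) implies Box Dia (not r implies r)), u
3. Dia (r implies not p), u
4. Dia (not r implies r), u
5. not Box Dia (not r implies r), u
6. r implies not p, v
7. not p, v
8. not r implies r, w
9. r, w
10. not Dia (not r implies r), x
11. not (not r implies r), u
12. not r, u
13. not (not r implies r), v
14. not r, v
15. not (not r implies r), w
16. not r, w
Accessibility: uRu, uRv, uRw, uRx, vRu, vRv, vRw, vRx, wRu, wRv, wRw, wRx, xRu, xRv, xRw, xRx
Branch closes: r and not r both at w.
All branches of the tableau close; one closing branch shown above.

Unsatisfiable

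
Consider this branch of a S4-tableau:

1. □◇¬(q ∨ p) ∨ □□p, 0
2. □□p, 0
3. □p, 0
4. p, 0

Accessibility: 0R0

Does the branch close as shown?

No atom appears with both signs at the same world.

Open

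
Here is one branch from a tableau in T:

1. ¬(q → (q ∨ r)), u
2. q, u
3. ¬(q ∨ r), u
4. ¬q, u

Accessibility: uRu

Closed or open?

Both q and ¬q appear at u.

Yes, closed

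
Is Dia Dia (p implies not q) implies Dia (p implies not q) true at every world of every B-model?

No, not valid

Tableau for the negation not (Dia Dia (p implies not q) implies Dia (p implies not q)):
1. not (Dia Dia (p implies not q) implies Dia (p implies not q)), 0
2. Dia Dia (p implies not q), 0
3. not Dia (p implies not q), 0
4. not (p implies not q), 0
5. p, 0
6. q, 0
7. Dia (p implies not q), 1
8. not (p implies not q), 1
9. p, 1
10. q, 1
11. p implies not q, 2
12. not q, 2
Accessibility: 0R0, 0R1, 1R0, 1R1, 1R2, 2R1, 2R2
The negation has an open branch (countermodel exists).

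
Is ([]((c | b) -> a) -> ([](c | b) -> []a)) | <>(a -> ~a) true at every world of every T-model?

Tableau for the negation ~(([]((c | b) -> a) -> ([](c | b) -> []a)) | <>(a -> ~a)):
1. ~(([]((c | b) -> a) -> ([](c | b) -> []a)) | <>(a -> ~a)), u
2. ~([]((c | b) -> a) -> ([](c | b) -> []a)), u
3. ~<>(a -> ~a), u
4. []((c | b) -> a), u
5. ~([](c | b) -> []a), u
6. [](c | b), u
7. ~[]a, u
8. ~(a -> ~a), u
9. a, u
10. (c | b) -> a, u
11. c | b, u
12. b, u
13. ~a, v
14. ~(a -> ~a), v
15. a, v
Accessibility: uRu, uRv, vRv
Branch closes: a and ~a both at v.
Every branch of the negation's tableau closes; the branch above is one of them.

Yes, valid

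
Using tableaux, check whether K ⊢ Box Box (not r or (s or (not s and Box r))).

Invalid (countermodel exists)

Tableau for the negation not Box Box (not r or (s or (not s and Box r))):
1. not Box Box (not r or (s or (not s and Box r))), w0
2. not Box (not r or (s or (not s and Box r))), w1
3. not (not r or (s or (not s and Box r))), w2
4. r, w2
5. not (s or (not s and Box r)), w2
6. not s, w2
7. not (not s and Box r), w2
8. not Box r, w2
9. not r, w3
Accessibility: w0Rw1, w1Rw2, w2Rw3
The negation has an open branch (countermodel exists).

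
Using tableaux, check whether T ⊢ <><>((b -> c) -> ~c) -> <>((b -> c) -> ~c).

Tableau for the negation ~(<><>((b -> c) -> ~c) -> <>((b -> c) -> ~c)):
1. ~(<><>((b -> c) -> ~c) -> <>((b -> c) -> ~c)), w0
2. <><>((b -> c) -> ~c), w0
3. ~<>((b -> c) -> ~c), w0
4. ~((b -> c) -> ~c), w0
5. b -> c, w0
6. c, w0
7. <>((b -> c) -> ~c), w1
8. ~((b -> c) -> ~c), w1
9. b -> c, w1
10. c, w1
11. (b -> c) -> ~c, w2
12. ~c, w2
Accessibility: w0Rw0, w0Rw1, w1Rw1, w1Rw2, w2Rw2
The negation has an open branch (countermodel exists).

Invalid (countermodel exists)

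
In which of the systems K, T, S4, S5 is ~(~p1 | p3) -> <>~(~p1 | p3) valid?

T-tableau for the negation ~(~(~p1 | p3) -> <>~(~p1 | p3)):
1. ~(~(~p1 | p3) -> <>~(~p1 | p3)), u
2. ~(~p1 | p3), u
3. ~<>~(~p1 | p3), u
4. p1, u
5. ~p3, u
6. ~p1 | p3, u
7. p3, u
Accessibility: uRu
Branch closes: p3 and ~p3 both at u.
Every branch closes (one shown): valid in T, hence also in S4, S5 (every theorem of T is a theorem of S4 and S5).
K-tableau for the negation ~(~(~p1 | p3) -> <>~(~p1 | p3)):
1. ~(~(~p1 | p3) -> <>~(~p1 | p3)), u
2. ~(~p1 | p3), u
3. ~<>~(~p1 | p3), u
4. p1, u
5. ~p3, u
Complete open branch: countermodel on a K-frame, so not valid in K.

T, S4, S5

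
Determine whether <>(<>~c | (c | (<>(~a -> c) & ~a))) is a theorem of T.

Yes, valid

Tableau for the negation ~<>(<>~c | (c | (<>(~a -> c) & ~a))):
1. ~<>(<>~c | (c | (<>(~a -> c) & ~a))), w0
2. ~(<>~c | (c | (<>(~a -> c) & ~a))), w0
3. ~<>~c, w0
4. ~(c | (<>(~a -> c) & ~a)), w0
5. ~c, w0
6. ~(<>(~a -> c) & ~a), w0
7. c, w0
Accessibility: w0Rw0
Branch closes: c and ~c both at w0.
All branches of the negation close; one closing branch shown above.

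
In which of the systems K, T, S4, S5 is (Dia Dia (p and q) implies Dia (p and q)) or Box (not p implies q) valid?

S4-tableau for the negation not ((Dia Dia (p and q) implies Dia (p and q)) or Box (not p implies q)):
1. not ((Dia Dia (p and q) implies Dia (p and q)) or Box (not p implies q)), u
2. not (Dia Dia (p and q) implies Dia (p and q)), u
3. not Box (not p implies q), u
4. Dia Dia (p and q), u
5. not Dia (p and q), u
6. not (p and q), u
7. not q, u
8. not (not p implies q), v
9. not p, v
10. not q, v
11. not (p and q), v
12. Dia (p and q), w
13. not (p and q), w
14. not q, w
15. p and q, x
16. p, x
17. q, x
18. not (p and q), x
19. not q, x
Accessibility: uRu, uRv, uRw, uRx, vRv, wRw, wRx, xRx
Branch closes: q and not q both at x.
Every branch closes (one shown): valid in S4, hence also in S5 (every theorem of S4 is a theorem of S5).
T-tableau for the negation not ((Dia Dia (p and q) implies Dia (p and q)) or Box (not p implies q)):
1. not ((Dia Dia (p and q) implies Dia (p and q)) or Box (not p implies q)), u
2. not (Dia Dia (p and q) implies Dia (p and q)), u
3. not Box (not p implies q), u
4. Dia Dia (p and q), u
5. not Dia (p and q), u
6. not (p and q), u
7. not q, u
8. not (not p implies q), v
9. not p, v
10. not q, v
11. not (p and q), v
12. Dia (p and q), w
13. not (p and q), w
14. not q, w
15. p and q, x
16. p, x
17. q, x
Accessibility: uRu, uRv, uRw, vRv, wRw, wRx, xRx
Complete open branch: countermodel on a T-frame, so not valid in T, nor in K (the same frame is also a K-frame).

S4, S5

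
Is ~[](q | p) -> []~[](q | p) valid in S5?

Tableau for the negation ~(~[](q | p) -> []~[](q | p)):
1. ~(~[](q | p) -> []~[](q | p)), u
2. ~[](q | p), u   [~->-rule on 1]
3. ~[]~[](q | p), u   [~->-rule on 1]
4. ~(q | p), v   [~[]-rule on 2: fresh world v, uRv]
5. ~q, v   [~|-rule on 4]
6. ~p, v   [~|-rule on 4]
7. [](q | p), w   [~[]-rule on 3: fresh world w, uRw]
8. q | p, u   [[]-rule on 7 via wRu]
9. q | p, v   [[]-rule on 7 via wRv]
10. q | p, w   [[]-rule on 7 via wRw]
11. p, u   [|-rule on 8 (branches; this branch)]
12. p, v   [|-rule on 9 (branches; this branch)]
Accessibility: uRu, uRv, uRw, vRu, vRv, vRw, wRu, wRv, wRw
Branch closes: p and ~p both at v.
Every branch of the negation's tableau closes; the branch above is one of them.

Valid in S5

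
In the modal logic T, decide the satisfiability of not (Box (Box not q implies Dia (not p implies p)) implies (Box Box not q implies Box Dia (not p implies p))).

No, unsatisfiable

1. not (Box (Box not q implies Dia (not p implies p)) implies (Box Box not q implies Box Dia (not p implies p))), 0
2. Box (Box not q implies Dia (not p implies p)), 0   [neg-implies-rule on 1]
3. not (Box Box not q implies Box Dia (not p implies p)), 0   [neg-implies-rule on 1]
4. Box Box not q, 0   [neg-implies-rule on 3]
5. not Box Dia (not p implies p), 0   [neg-implies-rule on 3]
6. Box not q implies Dia (not p implies p), 0   [Box-rule on 2 via 0R0]
7. Box not q, 0   [Box-rule on 4 via 0R0]
8. not q, 0   [Box-rule on 7 via 0R0]
9. Dia (not p implies p), 0   [implies-rule on 6 (branches; this branch)]
10. not Dia (not p implies p), 1   [neg-Box-rule on 5: fresh world 1, 0R1]
11. Box not q implies Dia (not p implies p), 1   [Box-rule on 2 via 0R1]
12. Box not q, 1   [Box-rule on 4 via 0R1]
13. not q, 1   [Box-rule on 7 via 0R1]
14. not (not p implies p), 1   [neg-Dia-rule on 10 via 1R1]
15. not p, 1   [neg-implies-rule on 14]
16. Dia (not p implies p), 1   [implies-rule on 11 (branches; this branch)]
17. not p implies p, 2   [Dia-rule on 9: fresh world 2, 0R2]
18. Box not q implies Dia (not p implies p), 2   [Box-rule on 2 via 0R2]
19. Box not q, 2   [Box-rule on 4 via 0R2]
20. not q, 2   [Box-rule on 7 via 0R2]
21. p, 2   [implies-rule on 17 (branches; this branch)]
22. Dia (not p implies p), 2   [implies-rule on 18 (branches; this branch)]
23. not p implies p, 3   [Dia-rule on 16: fresh world 3, 1R3]
24. not (not p implies p), 3   [neg-Dia-rule on 10 via 1R3]
25. not p, 3   [neg-implies-rule on 24]
26. not q, 3   [Box-rule on 12 via 1R3]
27. p, 3   [implies-rule on 23 (branches; this branch)]
Accessibility: 0R0, 0R1, 0R2, 1R1, 1R3, 2R2, 3R3
Branch closes: p and not p both at 3.
All branches of the tableau close; one closing branch shown above.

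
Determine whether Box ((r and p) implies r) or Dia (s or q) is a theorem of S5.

Valid in S5

Tableau for the negation not (Box ((r and p) implies r) or Dia (s or q)):
1. not (Box ((r and p) implies r) or Dia (s or q)), u
2. not Box ((r and p) implies r), u
3. not Dia (s or q), u
4. not (s or q), u
5. not s, u
6. not q, u
7. not ((r and p) implies r), v
8. r and p, v
9. not r, v
10. r, v
11. p, v
Accessibility: uRu, uRv, vRu, vRv
Branch closes: r and not r both at v.
Every branch of the negation's tableau closes; the branch above is one of them.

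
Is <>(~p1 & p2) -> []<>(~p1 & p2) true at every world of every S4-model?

Invalid (countermodel exists)

Tableau for the negation ~(<>(~p1 & p2) -> []<>(~p1 & p2)):
1. ~(<>(~p1 & p2) -> []<>(~p1 & p2)), u
2. <>(~p1 & p2), u
3. ~[]<>(~p1 & p2), u
4. ~p1 & p2, v
5. ~p1, v
6. p2, v
7. ~<>(~p1 & p2), w
8. ~(~p1 & p2), w
9. ~p2, w
Accessibility: uRu, uRv, uRw, vRv, wRw
The negation has an open branch (countermodel exists).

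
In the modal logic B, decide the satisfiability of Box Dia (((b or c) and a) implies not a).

Satisfiable

1. Box Dia (((b or c) and a) implies not a), u
2. Dia (((b or c) and a) implies not a), u
3. ((b or c) and a) implies not a, v
4. Dia (((b or c) and a) implies not a), v
5. not a, v
6. ((b or c) and a) implies not a, w
7. not a, w
Accessibility: uRu, uRv, vRu, vRv, vRw, wRv, wRw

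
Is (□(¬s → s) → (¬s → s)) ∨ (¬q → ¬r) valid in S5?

Tableau for the negation ¬((□(¬s → s) → (¬s → s)) ∨ (¬q → ¬r)):
1. ¬((□(¬s → s) → (¬s → s)) ∨ (¬q → ¬r)), w0
2. ¬(□(¬s → s) → (¬s → s)), w0
3. ¬(¬q → ¬r), w0
4. □(¬s → s), w0
5. ¬(¬s → s), w0
6. ¬q, w0
7. r, w0
8. ¬s, w0
9. ¬s → s, w0
10. s, w0
Accessibility: w0Rw0
Branch closes: s and ¬s both at w0.
Every branch of the negation's tableau closes; the branch above is one of them.

Valid in S5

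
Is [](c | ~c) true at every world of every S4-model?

Valid

Tableau for the negation ~[](c | ~c):
1. ~[](c | ~c), w0
2. ~(c | ~c), w1   [~[]-rule on 1: fresh world w1, w0Rw1]
3. ~c, w1   [~|-rule on 2]
4. c, w1   [~|-rule on 2]
Accessibility: w0Rw0, w0Rw1, w1Rw1
Branch closes: c and ~c both at w1.
Every branch of the negation's tableau closes; the branch above is one of them.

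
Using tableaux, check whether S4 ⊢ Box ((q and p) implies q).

Valid

Tableau for the negation not Box ((q and p) implies q):
1. not Box ((q and p) implies q), 0
2. not ((q and p) implies q), 1   [neg-Box-rule on 1: fresh world 1, 0R1]
3. q and p, 1   [neg-implies-rule on 2]
4. not q, 1   [neg-implies-rule on 2]
5. q, 1   [and-rule on 3]
6. p, 1   [and-rule on 3]
Accessibility: 0R0, 0R1, 1R1
Branch closes: q and not q both at 1.
All branches of the negation close; one closing branch shown above.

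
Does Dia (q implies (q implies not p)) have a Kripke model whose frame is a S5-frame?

Yes, satisfiable

1. Dia (q implies (q implies not p)), 0
2. q implies (q implies not p), 1
3. q implies not p, 1
4. not p, 1
Accessibility: 0R0, 0R1, 1R0, 1R1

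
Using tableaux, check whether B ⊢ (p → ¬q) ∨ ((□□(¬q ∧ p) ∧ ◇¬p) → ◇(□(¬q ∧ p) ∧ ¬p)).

Valid in B

Tableau for the negation ¬((p → ¬q) ∨ ((□□(¬q ∧ p) ∧ ◇¬p) → ◇(□(¬q ∧ p) ∧ ¬p))):
1. ¬((p → ¬q) ∨ ((□□(¬q ∧ p) ∧ ◇¬p) → ◇(□(¬q ∧ p) ∧ ¬p))), u
2. ¬(p → ¬q), u
3. ¬((□□(¬q ∧ p) ∧ ◇¬p) → ◇(□(¬q ∧ p) ∧ ¬p)), u
4. p, u
5. q, u
6. □□(¬q ∧ p) ∧ ◇¬p, u
7. ¬◇(□(¬q ∧ p) ∧ ¬p), u
8. □□(¬q ∧ p), u
9. ◇¬p, u
10. ¬(□(¬q ∧ p) ∧ ¬p), u
11. □(¬q ∧ p), u
12. ¬q ∧ p, u
13. ¬q, u
Accessibility: uRu
Branch closes: q and ¬q both at u.
All branches of the negation close; one closing branch shown above.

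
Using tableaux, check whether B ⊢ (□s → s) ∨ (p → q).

Valid

Tableau for the negation ¬((□s → s) ∨ (p → q)):
1. ¬((□s → s) ∨ (p → q)), w0
2. ¬(□s → s), w0
3. ¬(p → q), w0
4. □s, w0
5. ¬s, w0
6. p, w0
7. ¬q, w0
8. s, w0
Accessibility: w0Rw0
Branch closes: s and ¬s both at w0.
Every branch of the negation's tableau closes; the branch above is one of them.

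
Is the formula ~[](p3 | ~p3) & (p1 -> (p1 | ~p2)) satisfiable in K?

No, unsatisfiable

1. ~[](p3 | ~p3) & (p1 -> (p1 | ~p2)), u
2. ~[](p3 | ~p3), u   [&-rule on 1]
3. p1 -> (p1 | ~p2), u   [&-rule on 1]
4. p1 | ~p2, u   [->-rule on 3 (branches; this branch)]
5. ~p2, u   [|-rule on 4 (branches; this branch)]
6. ~(p3 | ~p3), v   [~[]-rule on 2: fresh world v, uRv]
7. ~p3, v   [~|-rule on 6]
8. p3, v   [~|-rule on 6]
Accessibility: uRv
Branch closes: p3 and ~p3 both at v.
(One branch shown.) All branches close.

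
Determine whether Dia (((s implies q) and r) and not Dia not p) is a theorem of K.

Tableau for the negation not Dia (((s implies q) and r) and not Dia not p):
1. not Dia (((s implies q) and r) and not Dia not p), 0
The negation has an open branch (countermodel exists).

Invalid (countermodel exists)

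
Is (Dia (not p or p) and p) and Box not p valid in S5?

Tableau for the negation not ((Dia (not p or p) and p) and Box not p):
1. not ((Dia (not p or p) and p) and Box not p), w0
2. not Box not p, w0
3. p, w1
Accessibility: w0Rw0, w0Rw1, w1Rw0, w1Rw1
The negation has an open branch (countermodel exists).

Not valid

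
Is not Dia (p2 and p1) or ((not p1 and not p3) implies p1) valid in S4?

Tableau for the negation not (not Dia (p2 and p1) or ((not p1 and not p3) implies p1)):
1. not (not Dia (p2 and p1) or ((not p1 and not p3) implies p1)), 0
2. Dia (p2 and p1), 0   [neg-or-rule on 1]
3. not ((not p1 and not p3) implies p1), 0   [neg-or-rule on 1]
4. not p1 and not p3, 0   [neg-implies-rule on 3]
5. not p1, 0   [neg-implies-rule on 3]
6. not p3, 0   [and-rule on 4]
7. p2 and p1, 1   [Dia-rule on 2: fresh world 1, 0R1]
8. p2, 1   [and-rule on 7]
9. p1, 1   [and-rule on 7]
Accessibility: 0R0, 0R1, 1R1
The negation has an open branch (countermodel exists).

Not valid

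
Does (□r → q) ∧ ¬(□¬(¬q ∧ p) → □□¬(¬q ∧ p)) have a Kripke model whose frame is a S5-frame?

Unsatisfiable

1. (□r → q) ∧ ¬(□¬(¬q ∧ p) → □□¬(¬q ∧ p)), 0
2. □r → q, 0
3. ¬(□¬(¬q ∧ p) → □□¬(¬q ∧ p)), 0
4. □¬(¬q ∧ p), 0
5. ¬□□¬(¬q ∧ p), 0
6. ¬(¬q ∧ p), 0
7. ¬□r, 0
8. ¬p, 0
9. ¬□¬(¬q ∧ p), 1
10. ¬(¬q ∧ p), 1
11. ¬p, 1
12. ¬r, 2
13. ¬(¬q ∧ p), 2
14. ¬p, 2
15. ¬q ∧ p, 3
16. ¬q, 3
17. p, 3
18. ¬(¬q ∧ p), 3
19. ¬p, 3
Accessibility: 0R0, 0R1, 0R2, 0R3, 1R0, 1R1, 1R2, 1R3, 2R0, 2R1, 2R2, 2R3, 3R0, 3R1, 3R2, 3R3
Branch closes: p and ¬p both at 3.
Every branch closes; the branch above is one of them.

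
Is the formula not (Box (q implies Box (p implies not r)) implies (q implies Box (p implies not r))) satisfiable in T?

Unsatisfiable (every branch closes)

1. not (Box (q implies Box (p implies not r)) implies (q implies Box (p implies not r))), 0
2. Box (q implies Box (p implies not r)), 0
3. not (q implies Box (p implies not r)), 0
4. q, 0
5. not Box (p implies not r), 0
6. q implies Box (p implies not r), 0
7. Box (p implies not r), 0
8. p implies not r, 0
9. not r, 0
10. not (p implies not r), 1
11. p, 1
12. r, 1
13. q implies Box (p implies not r), 1
14. p implies not r, 1
15. Box (p implies not r), 1
16. not r, 1
Accessibility: 0R0, 0R1, 1R1
Branch closes: r and not r both at 1.
All branches of the tableau close; one closing branch shown above.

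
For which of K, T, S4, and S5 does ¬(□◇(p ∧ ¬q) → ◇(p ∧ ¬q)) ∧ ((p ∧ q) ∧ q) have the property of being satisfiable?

K

K-tableau for the formula:
1. ¬(□◇(p ∧ ¬q) → ◇(p ∧ ¬q)) ∧ ((p ∧ q) ∧ q), w0
2. ¬(□◇(p ∧ ¬q) → ◇(p ∧ ¬q)), w0
3. (p ∧ q) ∧ q, w0
4. □◇(p ∧ ¬q), w0
5. ¬◇(p ∧ ¬q), w0
6. p ∧ q, w0
7. q, w0
8. p, w0
Complete open branch: satisfiable in K.
T-tableau for the formula:
1. ¬(□◇(p ∧ ¬q) → ◇(p ∧ ¬q)) ∧ ((p ∧ q) ∧ q), w0
2. ¬(□◇(p ∧ ¬q) → ◇(p ∧ ¬q)), w0
3. (p ∧ q) ∧ q, w0
4. □◇(p ∧ ¬q), w0
5. ¬◇(p ∧ ¬q), w0
6. p ∧ q, w0
7. q, w0
8. p, w0
9. ◇(p ∧ ¬q), w0
10. ¬(p ∧ ¬q), w0
11. p ∧ ¬q, w1
12. p, w1
13. ¬q, w1
14. ◇(p ∧ ¬q), w1
15. ¬(p ∧ ¬q), w1
16. q, w1
Accessibility: w0Rw0, w0Rw1, w1Rw1
Branch closes: q and ¬q both at w1.
Every branch closes (one shown): unsatisfiable in T, hence also in S4, S5 (every S4/S5-frame is a T-frame).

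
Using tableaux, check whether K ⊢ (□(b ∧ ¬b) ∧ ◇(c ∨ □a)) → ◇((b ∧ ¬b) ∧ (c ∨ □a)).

Yes, valid

Tableau for the negation ¬((□(b ∧ ¬b) ∧ ◇(c ∨ □a)) → ◇((b ∧ ¬b) ∧ (c ∨ □a))):
1. ¬((□(b ∧ ¬b) ∧ ◇(c ∨ □a)) → ◇((b ∧ ¬b) ∧ (c ∨ □a))), 0
2. □(b ∧ ¬b) ∧ ◇(c ∨ □a), 0
3. ¬◇((b ∧ ¬b) ∧ (c ∨ □a)), 0
4. □(b ∧ ¬b), 0
5. ◇(c ∨ □a), 0
6. c ∨ □a, 1
7. ¬((b ∧ ¬b) ∧ (c ∨ □a)), 1
8. b ∧ ¬b, 1
9. b, 1
10. ¬b, 1
Accessibility: 0R1
Branch closes: b and ¬b both at 1.
All branches of the negation close; one closing branch shown above.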